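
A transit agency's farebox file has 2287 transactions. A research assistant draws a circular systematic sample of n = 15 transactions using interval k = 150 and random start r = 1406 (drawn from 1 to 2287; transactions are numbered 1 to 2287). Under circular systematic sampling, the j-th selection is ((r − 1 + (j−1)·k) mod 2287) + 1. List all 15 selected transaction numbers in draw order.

Selection 1: 1406
Selection 2: 1406 + 150 = 1556
Selection 3: 1556 + 150 = 1706
Selection 4: 1706 + 150 = 1856
Selection 5: 1856 + 150 = 2006
Selection 6: 2006 + 150 = 2156
Selection 7: 2156 + 150 = 2306 → 2306 − 2287 = 19
Selection 8: 19 + 150 = 169
Selection 9: 169 + 150 = 319
Selection 10: 319 + 150 = 469
Selection 11: 469 + 150 = 619
Selection 12: 619 + 150 = 769
Selection 13: 769 + 150 = 919
Selection 14: 919 + 150 = 1069
Selection 15: 1069 + 150 = 1219

1406, 1556, 1706, 1856, 2006, 2156, 19, 169, 319, 469, 619, 769, 919, 1069, 1219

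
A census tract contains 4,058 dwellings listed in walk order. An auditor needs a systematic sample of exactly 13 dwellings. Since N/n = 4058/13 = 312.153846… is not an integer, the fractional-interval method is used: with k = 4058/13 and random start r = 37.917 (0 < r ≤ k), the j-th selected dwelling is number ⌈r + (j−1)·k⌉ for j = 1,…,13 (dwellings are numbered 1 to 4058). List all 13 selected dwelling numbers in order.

38, 351, 663, 975, 1287, 1599, 1911, 2223, 2536, 2848, 3160, 3472, 3784

j=1: r + 0k = 37.917 → ⌈·⌉ = 38
j=2: r + 1k = 350.070846… → ⌈·⌉ = 351
j=3: r + 2k = 662.224692… → ⌈·⌉ = 663
j=4: r + 3k = 974.378538… → ⌈·⌉ = 975
j=5: r + 4k = 1286.532384… → ⌈·⌉ = 1287
j=6: r + 5k = 1598.686230… → ⌈·⌉ = 1599
j=7: r + 6k = 1910.840076… → ⌈·⌉ = 1911
j=8: r + 7k = 2222.993923… → ⌈·⌉ = 2223
j=9: r + 8k = 2535.147769… → ⌈·⌉ = 2536
j=10: r + 9k = 2847.301615… → ⌈·⌉ = 2848
j=11: r + 10k = 3159.455461… → ⌈·⌉ = 3160
j=12: r + 11k = 3471.609307… → ⌈·⌉ = 3472
j=13: r + 12k = 3783.763153… → ⌈·⌉ = 3784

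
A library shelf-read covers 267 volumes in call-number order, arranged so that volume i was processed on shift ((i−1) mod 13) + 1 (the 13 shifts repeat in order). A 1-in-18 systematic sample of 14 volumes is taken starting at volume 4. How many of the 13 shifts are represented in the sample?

13

Consecutive selections differ by k = 18, so their shift numbers differ by 18 mod 13 = 5.
gcd(18, 13) = 1, so the sample visits 13/1 = 13 distinct residues mod 13.
Start 4 is shift 4; the shifts hit are 1, 2, 3, 4, 5, 6, 7, 8, 9, 10, 11, 12, 13.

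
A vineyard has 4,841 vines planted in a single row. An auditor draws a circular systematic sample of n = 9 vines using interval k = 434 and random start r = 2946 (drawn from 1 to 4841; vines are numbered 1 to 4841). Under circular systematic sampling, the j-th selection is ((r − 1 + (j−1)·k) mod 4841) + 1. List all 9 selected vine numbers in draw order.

Selection 1: 2946
Selection 2: 2946 + 434 = 3380
Selection 3: 3380 + 434 = 3814
Selection 4: 3814 + 434 = 4248
Selection 5: 4248 + 434 = 4682
Selection 6: 4682 + 434 = 5116 → 5116 − 4841 = 275
Selection 7: 275 + 434 = 709
Selection 8: 709 + 434 = 1143
Selection 9: 1143 + 434 = 1577

2946, 3380, 3814, 4248, 4682, 275, 709, 1143, 1577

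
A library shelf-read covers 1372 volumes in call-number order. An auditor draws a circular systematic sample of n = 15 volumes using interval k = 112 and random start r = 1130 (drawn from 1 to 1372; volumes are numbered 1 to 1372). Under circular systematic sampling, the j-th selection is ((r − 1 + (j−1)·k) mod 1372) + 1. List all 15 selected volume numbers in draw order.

1130, 1242, 1354, 94, 206, 318, 430, 542, 654, 766, 878, 990, 1102, 1214, 1326

Selection 1: 1130
Selection 2: 1130 + 112 = 1242
Selection 3: 1242 + 112 = 1354
Selection 4: 1354 + 112 = 1466 → 1466 − 1372 = 94
Selection 5: 94 + 112 = 206
Selection 6: 206 + 112 = 318
Selection 7: 318 + 112 = 430
Selection 8: 430 + 112 = 542
Selection 9: 542 + 112 = 654
Selection 10: 654 + 112 = 766
Selection 11: 766 + 112 = 878
Selection 12: 878 + 112 = 990
Selection 13: 990 + 112 = 1102
Selection 14: 1102 + 112 = 1214
Selection 15: 1214 + 112 = 1326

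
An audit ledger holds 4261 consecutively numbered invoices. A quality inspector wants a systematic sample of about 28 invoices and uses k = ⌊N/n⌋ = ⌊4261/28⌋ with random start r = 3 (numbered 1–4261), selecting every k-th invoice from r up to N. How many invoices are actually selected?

k = ⌊4261/28⌋ = 152
Achieved size = ⌊(4261 − 3)/152⌋ + 1 = ⌊4258/152⌋ + 1 = 28 + 1 = 29
(last selection: 3 + 28×152 = 4259 ≤ 4261; next would be 4411 > 4261)

29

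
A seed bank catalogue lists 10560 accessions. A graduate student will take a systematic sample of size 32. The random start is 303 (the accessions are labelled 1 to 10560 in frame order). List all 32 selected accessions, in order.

k = N/n = 10560/32 = 330
accession 1: 303
accession 2: 303 + 330 = 633
accession 3: 633 + 330 = 963
accession 4: 963 + 330 = 1293
accession 5: 1293 + 330 = 1623
accession 6: 1623 + 330 = 1953
accession 7: 1953 + 330 = 2283
accession 8: 2283 + 330 = 2613
accession 9: 2613 + 330 = 2943
accession 10: 2943 + 330 = 3273
accession 11: 3273 + 330 = 3603
accession 12: 3603 + 330 = 3933
accession 13: 3933 + 330 = 4263
accession 14: 4263 + 330 = 4593
accession 15: 4593 + 330 = 4923
accession 16: 4923 + 330 = 5253
accession 17: 5253 + 330 = 5583
accession 18: 5583 + 330 = 5913
accession 19: 5913 + 330 = 6243
accession 20: 6243 + 330 = 6573
accession 21: 6573 + 330 = 6903
accession 22: 6903 + 330 = 7233
accession 23: 7233 + 330 = 7563
accession 24: 7563 + 330 = 7893
accession 25: 7893 + 330 = 8223
accession 26: 8223 + 330 = 8553
accession 27: 8553 + 330 = 8883
accession 28: 8883 + 330 = 9213
accession 29: 9213 + 330 = 9543
accession 30: 9543 + 330 = 9873
accession 31: 9873 + 330 = 10203
accession 32: 10203 + 330 = 10533

303, 633, 963, 1293, 1623, 1953, 2283, 2613, 2943, 3273, 3603, 3933, 4263, 4593, 4923, 5253, 5583, 5913, 6243, 6573, 6903, 7233, 7563, 7893, 8223, 8553, 8883, 9213, 9543, 9873, 10203, 10533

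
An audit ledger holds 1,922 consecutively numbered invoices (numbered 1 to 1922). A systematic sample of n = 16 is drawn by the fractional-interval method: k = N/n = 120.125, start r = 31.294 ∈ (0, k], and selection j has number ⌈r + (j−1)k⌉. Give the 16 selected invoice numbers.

j=1: r + 0k = 31.294 → ⌈·⌉ = 32
j=2: r + 1k = 151.419 → ⌈·⌉ = 152
j=3: r + 2k = 271.544 → ⌈·⌉ = 272
j=4: r + 3k = 391.669 → ⌈·⌉ = 392
j=5: r + 4k = 511.794 → ⌈·⌉ = 512
j=6: r + 5k = 631.919 → ⌈·⌉ = 632
j=7: r + 6k = 752.044 → ⌈·⌉ = 753
j=8: r + 7k = 872.169 → ⌈·⌉ = 873
j=9: r + 8k = 992.294 → ⌈·⌉ = 993
j=10: r + 9k = 1112.419 → ⌈·⌉ = 1113
j=11: r + 10k = 1232.544 → ⌈·⌉ = 1233
j=12: r + 11k = 1352.669 → ⌈·⌉ = 1353
j=13: r + 12k = 1472.794 → ⌈·⌉ = 1473
j=14: r + 13k = 1592.919 → ⌈·⌉ = 1593
j=15: r + 14k = 1713.044 → ⌈·⌉ = 1714
j=16: r + 15k = 1833.169 → ⌈·⌉ = 1834

32, 152, 272, 392, 512, 632, 753, 873, 993, 1113, 1233, 1353, 1473, 1593, 1714, 1834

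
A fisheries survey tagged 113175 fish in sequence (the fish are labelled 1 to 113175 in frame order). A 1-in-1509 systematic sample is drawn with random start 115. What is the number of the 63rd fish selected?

k = 1509
63rd selection = r + (63−1)·k = 115 + 62×1509 = 115 + 93558 = 93673

93673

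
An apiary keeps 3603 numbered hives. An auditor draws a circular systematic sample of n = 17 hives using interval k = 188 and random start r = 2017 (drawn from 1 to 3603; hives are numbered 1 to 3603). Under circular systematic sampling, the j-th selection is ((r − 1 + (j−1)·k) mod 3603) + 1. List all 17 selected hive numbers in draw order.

Selection 1: 2017
Selection 2: 2017 + 188 = 2205
Selection 3: 2205 + 188 = 2393
Selection 4: 2393 + 188 = 2581
Selection 5: 2581 + 188 = 2769
Selection 6: 2769 + 188 = 2957
Selection 7: 2957 + 188 = 3145
Selection 8: 3145 + 188 = 3333
Selection 9: 3333 + 188 = 3521
Selection 10: 3521 + 188 = 3709 → 3709 − 3603 = 106
Selection 11: 106 + 188 = 294
Selection 12: 294 + 188 = 482
Selection 13: 482 + 188 = 670
Selection 14: 670 + 188 = 858
Selection 15: 858 + 188 = 1046
Selection 16: 1046 + 188 = 1234
Selection 17: 1234 + 188 = 1422

2017, 2205, 2393, 2581, 2769, 2957, 3145, 3333, 3521, 106, 294, 482, 670, 858, 1046, 1234, 1422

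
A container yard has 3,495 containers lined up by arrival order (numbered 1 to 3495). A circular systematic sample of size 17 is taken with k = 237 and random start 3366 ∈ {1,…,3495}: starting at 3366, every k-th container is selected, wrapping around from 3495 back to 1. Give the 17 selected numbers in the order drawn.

3366, 108, 345, 582, 819, 1056, 1293, 1530, 1767, 2004, 2241, 2478, 2715, 2952, 3189, 3426, 168

Selection 1: 3366
Selection 2: 3366 + 237 = 3603 → 3603 − 3495 = 108
Selection 3: 108 + 237 = 345
Selection 4: 345 + 237 = 582
Selection 5: 582 + 237 = 819
Selection 6: 819 + 237 = 1056
Selection 7: 1056 + 237 = 1293
Selection 8: 1293 + 237 = 1530
Selection 9: 1530 + 237 = 1767
Selection 10: 1767 + 237 = 2004
Selection 11: 2004 + 237 = 2241
Selection 12: 2241 + 237 = 2478
Selection 13: 2478 + 237 = 2715
Selection 14: 2715 + 237 = 2952
Selection 15: 2952 + 237 = 3189
Selection 16: 3189 + 237 = 3426
Selection 17: 3426 + 237 = 3663 → 3663 − 3495 = 168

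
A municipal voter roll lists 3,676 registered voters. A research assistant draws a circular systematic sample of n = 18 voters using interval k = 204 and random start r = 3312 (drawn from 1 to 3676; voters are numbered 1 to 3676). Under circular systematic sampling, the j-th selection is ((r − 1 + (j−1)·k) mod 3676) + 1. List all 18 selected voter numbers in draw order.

3312, 3516, 44, 248, 452, 656, 860, 1064, 1268, 1472, 1676, 1880, 2084, 2288, 2492, 2696, 2900, 3104

Selection 1: 3312
Selection 2: 3312 + 204 = 3516
Selection 3: 3516 + 204 = 3720 → 3720 − 3676 = 44
Selection 4: 44 + 204 = 248
Selection 5: 248 + 204 = 452
Selection 6: 452 + 204 = 656
Selection 7: 656 + 204 = 860
Selection 8: 860 + 204 = 1064
Selection 9: 1064 + 204 = 1268
Selection 10: 1268 + 204 = 1472
Selection 11: 1472 + 204 = 1676
Selection 12: 1676 + 204 = 1880
Selection 13: 1880 + 204 = 2084
Selection 14: 2084 + 204 = 2288
Selection 15: 2288 + 204 = 2492
Selection 16: 2492 + 204 = 2696
Selection 17: 2696 + 204 = 2900
Selection 18: 2900 + 204 = 3104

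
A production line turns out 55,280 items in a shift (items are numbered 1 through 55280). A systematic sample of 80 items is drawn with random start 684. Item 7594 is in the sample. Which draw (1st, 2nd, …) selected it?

11

k = 55280/80 = 691
position = (7594 − 684)/691 + 1 = 6910/691 + 1 = 10 + 1 = 11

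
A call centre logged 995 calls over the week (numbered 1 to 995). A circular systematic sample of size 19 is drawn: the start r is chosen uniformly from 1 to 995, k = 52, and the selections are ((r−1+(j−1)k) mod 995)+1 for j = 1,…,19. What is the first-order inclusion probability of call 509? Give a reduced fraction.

For each position j, as r ranges over 1…995 the j-th selection hits every call exactly once, so call 509 is selected for exactly 19 of the 995 starts.
Inclusion probability = 19/995.

19/995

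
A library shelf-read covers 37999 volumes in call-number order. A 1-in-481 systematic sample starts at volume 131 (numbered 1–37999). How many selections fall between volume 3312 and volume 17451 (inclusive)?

30

k = 481
First selection ≥ 3312: 131 + ⌈(3312−131)/481⌉·481 = 131 + 7×481 = 3498
Last selection ≤ 17451: 131 + ⌊(17451−131)/481⌋·481 = 131 + 36×481 = 17447
Count = 36 − 7 + 1 = 30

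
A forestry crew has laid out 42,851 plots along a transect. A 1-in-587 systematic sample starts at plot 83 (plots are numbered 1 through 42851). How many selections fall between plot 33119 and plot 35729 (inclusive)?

k = 587
First selection ≥ 33119: 83 + ⌈(33119−83)/587⌉·587 = 83 + 57×587 = 33542
Last selection ≤ 35729: 83 + ⌊(35729−83)/587⌋·587 = 83 + 60×587 = 35303
Count = 60 − 57 + 1 = 4

4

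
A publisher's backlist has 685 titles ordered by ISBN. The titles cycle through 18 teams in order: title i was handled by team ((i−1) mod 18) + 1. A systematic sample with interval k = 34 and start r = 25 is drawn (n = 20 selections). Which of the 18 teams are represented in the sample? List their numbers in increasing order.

Consecutive selections differ by k = 34, so their team numbers differ by 34 mod 18 = 16.
gcd(34, 18) = 2, so the sample visits 18/2 = 9 distinct residues mod 18.
Start 25 is team 7; the teams hit are 1, 3, 5, 7, 9, 11, 13, 15, 17.

1, 3, 5, 7, 9, 11, 13, 15, 17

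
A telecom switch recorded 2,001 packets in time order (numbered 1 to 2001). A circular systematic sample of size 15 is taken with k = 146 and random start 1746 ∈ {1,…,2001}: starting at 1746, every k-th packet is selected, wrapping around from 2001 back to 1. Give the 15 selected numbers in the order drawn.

Selection 1: 1746
Selection 2: 1746 + 146 = 1892
Selection 3: 1892 + 146 = 2038 → 2038 − 2001 = 37
Selection 4: 37 + 146 = 183
Selection 5: 183 + 146 = 329
Selection 6: 329 + 146 = 475
Selection 7: 475 + 146 = 621
Selection 8: 621 + 146 = 767
Selection 9: 767 + 146 = 913
Selection 10: 913 + 146 = 1059
Selection 11: 1059 + 146 = 1205
Selection 12: 1205 + 146 = 1351
Selection 13: 1351 + 146 = 1497
Selection 14: 1497 + 146 = 1643
Selection 15: 1643 + 146 = 1789

1746, 1892, 37, 183, 329, 475, 621, 767, 913, 1059, 1205, 1351, 1497, 1643, 1789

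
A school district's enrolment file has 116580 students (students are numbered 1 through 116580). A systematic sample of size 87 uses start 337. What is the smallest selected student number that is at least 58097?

k = 116580/87 = 1340
Steps past start: ⌈(58097 − 337)/1340⌉ = ⌈57760/1340⌉ = 44
Selected student: 337 + 44×1340 = 59297

59297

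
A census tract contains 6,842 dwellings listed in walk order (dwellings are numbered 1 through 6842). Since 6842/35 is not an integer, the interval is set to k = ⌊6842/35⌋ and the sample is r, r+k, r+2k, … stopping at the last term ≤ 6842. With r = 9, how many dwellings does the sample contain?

k = ⌊6842/35⌋ = 195
Achieved size = ⌊(6842 − 9)/195⌋ + 1 = ⌊6833/195⌋ + 1 = 35 + 1 = 36
(last selection: 9 + 35×195 = 6834 ≤ 6842; next would be 7029 > 6842)

36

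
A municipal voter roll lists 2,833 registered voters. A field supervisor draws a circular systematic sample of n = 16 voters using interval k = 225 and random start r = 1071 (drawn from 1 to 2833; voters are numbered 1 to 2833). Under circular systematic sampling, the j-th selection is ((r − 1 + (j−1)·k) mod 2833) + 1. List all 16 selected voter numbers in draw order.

Selection 1: 1071
Selection 2: 1071 + 225 = 1296
Selection 3: 1296 + 225 = 1521
Selection 4: 1521 + 225 = 1746
Selection 5: 1746 + 225 = 1971
Selection 6: 1971 + 225 = 2196
Selection 7: 2196 + 225 = 2421
Selection 8: 2421 + 225 = 2646
Selection 9: 2646 + 225 = 2871 → 2871 − 2833 = 38
Selection 10: 38 + 225 = 263
Selection 11: 263 + 225 = 488
Selection 12: 488 + 225 = 713
Selection 13: 713 + 225 = 938
Selection 14: 938 + 225 = 1163
Selection 15: 1163 + 225 = 1388
Selection 16: 1388 + 225 = 1613

1071, 1296, 1521, 1746, 1971, 2196, 2421, 2646, 38, 263, 488, 713, 938, 1163, 1388, 1613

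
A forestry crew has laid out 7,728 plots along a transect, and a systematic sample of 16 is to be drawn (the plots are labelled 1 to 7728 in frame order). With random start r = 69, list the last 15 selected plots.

552, 1035, 1518, 2001, 2484, 2967, 3450, 3933, 4416, 4899, 5382, 5865, 6348, 6831, 7314

k = N/n = 7728/16 = 483
2nd selection = 69 + 1×483 = 552
3rd: 552 + 483 = 1035
4th: 1035 + 483 = 1518
5th: 1518 + 483 = 2001
6th: 2001 + 483 = 2484
7th: 2484 + 483 = 2967
8th: 2967 + 483 = 3450
9th: 3450 + 483 = 3933
10th: 3933 + 483 = 4416
11th: 4416 + 483 = 4899
12th: 4899 + 483 = 5382
13th: 5382 + 483 = 5865
14th: 5865 + 483 = 6348
15th: 6348 + 483 = 6831
16th: 6831 + 483 = 7314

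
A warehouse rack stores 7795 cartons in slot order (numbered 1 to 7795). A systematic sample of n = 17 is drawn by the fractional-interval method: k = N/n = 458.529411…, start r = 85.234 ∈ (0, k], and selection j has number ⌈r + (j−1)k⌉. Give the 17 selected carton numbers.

86, 544, 1003, 1461, 1920, 2378, 2837, 3295, 3754, 4212, 4671, 5130, 5588, 6047, 6505, 6964, 7422

j=1: r + 0k = 85.234 → ⌈·⌉ = 86
j=2: r + 1k = 543.763411… → ⌈·⌉ = 544
j=3: r + 2k = 1002.292823… → ⌈·⌉ = 1003
j=4: r + 3k = 1460.822235… → ⌈·⌉ = 1461
j=5: r + 4k = 1919.351647… → ⌈·⌉ = 1920
j=6: r + 5k = 2377.881058… → ⌈·⌉ = 2378
j=7: r + 6k = 2836.410470… → ⌈·⌉ = 2837
j=8: r + 7k = 3294.939882… → ⌈·⌉ = 3295
j=9: r + 8k = 3753.469294… → ⌈·⌉ = 3754
j=10: r + 9k = 4211.998705… → ⌈·⌉ = 4212
j=11: r + 10k = 4670.528117… → ⌈·⌉ = 4671
j=12: r + 11k = 5129.057529… → ⌈·⌉ = 5130
j=13: r + 12k = 5587.586941… → ⌈·⌉ = 5588
j=14: r + 13k = 6046.116352… → ⌈·⌉ = 6047
j=15: r + 14k = 6504.645764… → ⌈·⌉ = 6505
j=16: r + 15k = 6963.175176… → ⌈·⌉ = 6964
j=17: r + 16k = 7421.704588… → ⌈·⌉ = 7422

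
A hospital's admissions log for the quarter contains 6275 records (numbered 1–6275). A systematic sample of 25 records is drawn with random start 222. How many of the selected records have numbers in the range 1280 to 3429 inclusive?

8

k = 6275/25 = 251
First selection ≥ 1280: 222 + ⌈(1280−222)/251⌉·251 = 222 + 5×251 = 1477
Last selection ≤ 3429: 222 + ⌊(3429−222)/251⌋·251 = 222 + 12×251 = 3234
Count = 12 − 5 + 1 = 8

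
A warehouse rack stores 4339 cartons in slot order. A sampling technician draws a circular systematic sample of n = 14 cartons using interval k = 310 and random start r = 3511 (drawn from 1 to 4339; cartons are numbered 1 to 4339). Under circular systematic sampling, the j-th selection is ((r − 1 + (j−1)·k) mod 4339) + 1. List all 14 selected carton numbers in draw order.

3511, 3821, 4131, 102, 412, 722, 1032, 1342, 1652, 1962, 2272, 2582, 2892, 3202

Selection 1: 3511
Selection 2: 3511 + 310 = 3821
Selection 3: 3821 + 310 = 4131
Selection 4: 4131 + 310 = 4441 → 4441 − 4339 = 102
Selection 5: 102 + 310 = 412
Selection 6: 412 + 310 = 722
Selection 7: 722 + 310 = 1032
Selection 8: 1032 + 310 = 1342
Selection 9: 1342 + 310 = 1652
Selection 10: 1652 + 310 = 1962
Selection 11: 1962 + 310 = 2272
Selection 12: 2272 + 310 = 2582
Selection 13: 2582 + 310 = 2892
Selection 14: 2892 + 310 = 3202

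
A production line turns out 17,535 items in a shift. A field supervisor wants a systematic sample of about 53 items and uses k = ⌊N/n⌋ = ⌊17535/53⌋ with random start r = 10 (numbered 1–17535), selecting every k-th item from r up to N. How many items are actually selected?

54

k = ⌊17535/53⌋ = 330
Achieved size = ⌊(17535 − 10)/330⌋ + 1 = ⌊17525/330⌋ + 1 = 53 + 1 = 54
(last selection: 10 + 53×330 = 17500 ≤ 17535; next would be 17830 > 17535)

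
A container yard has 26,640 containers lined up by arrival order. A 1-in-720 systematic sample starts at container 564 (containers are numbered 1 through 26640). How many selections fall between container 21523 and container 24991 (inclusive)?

4

k = 720
First selection ≥ 21523: 564 + ⌈(21523−564)/720⌉·720 = 564 + 30×720 = 22164
Last selection ≤ 24991: 564 + ⌊(24991−564)/720⌋·720 = 564 + 33×720 = 24324
Count = 33 − 30 + 1 = 4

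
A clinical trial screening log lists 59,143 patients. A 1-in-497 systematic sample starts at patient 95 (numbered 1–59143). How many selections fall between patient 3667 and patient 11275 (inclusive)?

15

k = 497
First selection ≥ 3667: 95 + ⌈(3667−95)/497⌉·497 = 95 + 8×497 = 4071
Last selection ≤ 11275: 95 + ⌊(11275−95)/497⌋·497 = 95 + 22×497 = 11029
Count = 22 − 8 + 1 = 15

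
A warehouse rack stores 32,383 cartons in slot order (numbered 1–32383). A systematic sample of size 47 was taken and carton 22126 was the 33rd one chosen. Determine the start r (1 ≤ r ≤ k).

78

k = 32383/47 = 689
r = 22126 − (33−1)×689 = 22126 − 22048 = 78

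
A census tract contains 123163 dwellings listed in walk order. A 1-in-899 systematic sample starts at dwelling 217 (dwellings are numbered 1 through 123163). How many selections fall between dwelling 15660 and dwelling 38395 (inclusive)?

k = 899
First selection ≥ 15660: 217 + ⌈(15660−217)/899⌉·899 = 217 + 18×899 = 16399
Last selection ≤ 38395: 217 + ⌊(38395−217)/899⌋·899 = 217 + 42×899 = 37975
Count = 42 − 18 + 1 = 25

25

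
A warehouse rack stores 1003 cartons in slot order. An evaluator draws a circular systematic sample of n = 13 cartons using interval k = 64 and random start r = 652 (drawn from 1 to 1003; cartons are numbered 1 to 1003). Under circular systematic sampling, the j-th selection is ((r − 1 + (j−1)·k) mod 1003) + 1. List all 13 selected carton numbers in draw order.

Selection 1: 652
Selection 2: 652 + 64 = 716
Selection 3: 716 + 64 = 780
Selection 4: 780 + 64 = 844
Selection 5: 844 + 64 = 908
Selection 6: 908 + 64 = 972
Selection 7: 972 + 64 = 1036 → 1036 − 1003 = 33
Selection 8: 33 + 64 = 97
Selection 9: 97 + 64 = 161
Selection 10: 161 + 64 = 225
Selection 11: 225 + 64 = 289
Selection 12: 289 + 64 = 353
Selection 13: 353 + 64 = 417

652, 716, 780, 844, 908, 972, 33, 97, 161, 225, 289, 353, 417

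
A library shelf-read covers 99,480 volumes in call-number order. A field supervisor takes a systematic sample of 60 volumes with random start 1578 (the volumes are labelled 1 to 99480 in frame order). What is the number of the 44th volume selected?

k = 99480/60 = 1658
44th selection = r + (44−1)·k = 1578 + 43×1658 = 1578 + 71294 = 72872

72872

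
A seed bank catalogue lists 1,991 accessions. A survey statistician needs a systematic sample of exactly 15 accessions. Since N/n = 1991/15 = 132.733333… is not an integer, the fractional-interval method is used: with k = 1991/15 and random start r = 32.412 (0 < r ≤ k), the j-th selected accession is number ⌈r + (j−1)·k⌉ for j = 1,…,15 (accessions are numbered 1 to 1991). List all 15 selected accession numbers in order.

33, 166, 298, 431, 564, 697, 829, 962, 1095, 1228, 1360, 1493, 1626, 1758, 1891

j=1: r + 0k = 32.412 → ⌈·⌉ = 33
j=2: r + 1k = 165.145333… → ⌈·⌉ = 166
j=3: r + 2k = 297.878666… → ⌈·⌉ = 298
j=4: r + 3k = 430.612 → ⌈·⌉ = 431
j=5: r + 4k = 563.345333… → ⌈·⌉ = 564
j=6: r + 5k = 696.078666… → ⌈·⌉ = 697
j=7: r + 6k = 828.812 → ⌈·⌉ = 829
j=8: r + 7k = 961.545333… → ⌈·⌉ = 962
j=9: r + 8k = 1094.278666… → ⌈·⌉ = 1095
j=10: r + 9k = 1227.012 → ⌈·⌉ = 1228
j=11: r + 10k = 1359.745333… → ⌈·⌉ = 1360
j=12: r + 11k = 1492.478666… → ⌈·⌉ = 1493
j=13: r + 12k = 1625.212 → ⌈·⌉ = 1626
j=14: r + 13k = 1757.945333… → ⌈·⌉ = 1758
j=15: r + 14k = 1890.678666… → ⌈·⌉ = 1891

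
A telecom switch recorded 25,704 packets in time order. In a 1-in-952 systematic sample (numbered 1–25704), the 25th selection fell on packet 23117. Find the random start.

269

k = 952
r = 23117 − (25−1)×952 = 23117 − 22848 = 269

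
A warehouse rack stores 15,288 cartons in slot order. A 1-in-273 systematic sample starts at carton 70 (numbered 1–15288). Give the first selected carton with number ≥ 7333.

k = 273
Steps past start: ⌈(7333 − 70)/273⌉ = ⌈7263/273⌉ = 27
Selected carton: 70 + 27×273 = 7441

7441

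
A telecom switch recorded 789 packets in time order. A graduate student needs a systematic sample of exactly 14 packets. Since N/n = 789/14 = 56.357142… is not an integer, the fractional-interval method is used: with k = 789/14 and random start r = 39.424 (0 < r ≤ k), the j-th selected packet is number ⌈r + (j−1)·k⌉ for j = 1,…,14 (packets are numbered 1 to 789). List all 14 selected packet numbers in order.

40, 96, 153, 209, 265, 322, 378, 434, 491, 547, 603, 660, 716, 773

j=1: r + 0k = 39.424 → ⌈·⌉ = 40
j=2: r + 1k = 95.781142… → ⌈·⌉ = 96
j=3: r + 2k = 152.138285… → ⌈·⌉ = 153
j=4: r + 3k = 208.495428… → ⌈·⌉ = 209
j=5: r + 4k = 264.852571… → ⌈·⌉ = 265
j=6: r + 5k = 321.209714… → ⌈·⌉ = 322
j=7: r + 6k = 377.566857… → ⌈·⌉ = 378
j=8: r + 7k = 433.924 → ⌈·⌉ = 434
j=9: r + 8k = 490.281142… → ⌈·⌉ = 491
j=10: r + 9k = 546.638285… → ⌈·⌉ = 547
j=11: r + 10k = 602.995428… → ⌈·⌉ = 603
j=12: r + 11k = 659.352571… → ⌈·⌉ = 660
j=13: r + 12k = 715.709714… → ⌈·⌉ = 716
j=14: r + 13k = 772.066857… → ⌈·⌉ = 773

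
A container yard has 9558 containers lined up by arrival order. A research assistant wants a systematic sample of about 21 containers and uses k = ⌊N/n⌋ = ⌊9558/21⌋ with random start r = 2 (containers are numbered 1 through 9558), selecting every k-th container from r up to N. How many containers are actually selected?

k = ⌊9558/21⌋ = 455
Achieved size = ⌊(9558 − 2)/455⌋ + 1 = ⌊9556/455⌋ + 1 = 21 + 1 = 22
(last selection: 2 + 21×455 = 9557 ≤ 9558; next would be 10012 > 9558)

22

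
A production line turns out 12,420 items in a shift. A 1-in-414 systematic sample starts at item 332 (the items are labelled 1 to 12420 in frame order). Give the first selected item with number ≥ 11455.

k = 414
Steps past start: ⌈(11455 − 332)/414⌉ = ⌈11123/414⌉ = 27
Selected item: 332 + 27×414 = 11510

11510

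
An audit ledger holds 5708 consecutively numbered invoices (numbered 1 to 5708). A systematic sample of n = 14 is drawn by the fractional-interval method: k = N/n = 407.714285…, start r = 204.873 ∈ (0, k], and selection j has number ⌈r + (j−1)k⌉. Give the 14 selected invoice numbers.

205, 613, 1021, 1429, 1836, 2244, 2652, 3059, 3467, 3875, 4283, 4690, 5098, 5506

j=1: r + 0k = 204.873 → ⌈·⌉ = 205
j=2: r + 1k = 612.587285… → ⌈·⌉ = 613
j=3: r + 2k = 1020.301571… → ⌈·⌉ = 1021
j=4: r + 3k = 1428.015857… → ⌈·⌉ = 1429
j=5: r + 4k = 1835.730142… → ⌈·⌉ = 1836
j=6: r + 5k = 2243.444428… → ⌈·⌉ = 2244
j=7: r + 6k = 2651.158714… → ⌈·⌉ = 2652
j=8: r + 7k = 3058.873 → ⌈·⌉ = 3059
j=9: r + 8k = 3466.587285… → ⌈·⌉ = 3467
j=10: r + 9k = 3874.301571… → ⌈·⌉ = 3875
j=11: r + 10k = 4282.015857… → ⌈·⌉ = 4283
j=12: r + 11k = 4689.730142… → ⌈·⌉ = 4690
j=13: r + 12k = 5097.444428… → ⌈·⌉ = 5098
j=14: r + 13k = 5505.158714… → ⌈·⌉ = 5506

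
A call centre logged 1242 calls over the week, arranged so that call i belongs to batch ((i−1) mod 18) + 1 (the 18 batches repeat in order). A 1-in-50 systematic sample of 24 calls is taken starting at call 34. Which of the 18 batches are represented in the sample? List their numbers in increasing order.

Consecutive selections differ by k = 50, so their batch numbers differ by 50 mod 18 = 14.
gcd(50, 18) = 2, so the sample visits 18/2 = 9 distinct residues mod 18.
Start 34 is batch 16; the batches hit are 2, 4, 6, 8, 10, 12, 14, 16, 18.

2, 4, 6, 8, 10, 12, 14, 16, 18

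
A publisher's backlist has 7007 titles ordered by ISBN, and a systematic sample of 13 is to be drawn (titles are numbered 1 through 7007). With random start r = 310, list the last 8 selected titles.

3005, 3544, 4083, 4622, 5161, 5700, 6239, 6778

k = N/n = 7007/13 = 539
6th selection = 310 + 5×539 = 3005
7th: 3005 + 539 = 3544
8th: 3544 + 539 = 4083
9th: 4083 + 539 = 4622
10th: 4622 + 539 = 5161
11th: 5161 + 539 = 5700
12th: 5700 + 539 = 6239
13th: 6239 + 539 = 6778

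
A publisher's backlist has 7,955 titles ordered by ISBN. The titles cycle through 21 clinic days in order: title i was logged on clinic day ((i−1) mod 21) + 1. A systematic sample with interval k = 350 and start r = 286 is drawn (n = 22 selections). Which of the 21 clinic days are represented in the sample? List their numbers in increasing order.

6, 13, 20

Consecutive selections differ by k = 350, so their clinic day numbers differ by 350 mod 21 = 14.
gcd(350, 21) = 7, so the sample visits 21/7 = 3 distinct residues mod 21.
Start 286 is clinic day 13; the clinic days hit are 6, 13, 20.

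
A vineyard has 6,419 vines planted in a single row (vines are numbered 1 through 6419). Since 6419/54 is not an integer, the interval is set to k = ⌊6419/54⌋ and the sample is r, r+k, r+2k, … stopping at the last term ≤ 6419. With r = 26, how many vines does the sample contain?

k = ⌊6419/54⌋ = 118
Achieved size = ⌊(6419 − 26)/118⌋ + 1 = ⌊6393/118⌋ + 1 = 54 + 1 = 55
(last selection: 26 + 54×118 = 6398 ≤ 6419; next would be 6516 > 6419)

55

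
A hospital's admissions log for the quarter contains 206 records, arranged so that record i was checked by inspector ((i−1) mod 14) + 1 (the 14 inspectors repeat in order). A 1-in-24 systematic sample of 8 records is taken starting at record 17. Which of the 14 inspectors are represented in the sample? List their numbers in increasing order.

Consecutive selections differ by k = 24, so their inspector numbers differ by 24 mod 14 = 10.
gcd(24, 14) = 2, so the sample visits 14/2 = 7 distinct residues mod 14.
Start 17 is inspector 3; the inspectors hit are 1, 3, 5, 7, 9, 11, 13.

1, 3, 5, 7, 9, 11, 13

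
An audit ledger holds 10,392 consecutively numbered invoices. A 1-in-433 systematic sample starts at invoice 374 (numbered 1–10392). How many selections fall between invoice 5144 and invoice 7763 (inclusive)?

k = 433
First selection ≥ 5144: 374 + ⌈(5144−374)/433⌉·433 = 374 + 12×433 = 5570
Last selection ≤ 7763: 374 + ⌊(7763−374)/433⌋·433 = 374 + 17×433 = 7735
Count = 17 − 12 + 1 = 6

6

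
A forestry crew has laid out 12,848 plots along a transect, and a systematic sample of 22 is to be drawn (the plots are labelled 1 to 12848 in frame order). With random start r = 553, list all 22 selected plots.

553, 1137, 1721, 2305, 2889, 3473, 4057, 4641, 5225, 5809, 6393, 6977, 7561, 8145, 8729, 9313, 9897, 10481, 11065, 11649, 12233, 12817

k = N/n = 12848/22 = 584
plot 1: 553
plot 2: 553 + 584 = 1137
plot 3: 1137 + 584 = 1721
plot 4: 1721 + 584 = 2305
plot 5: 2305 + 584 = 2889
plot 6: 2889 + 584 = 3473
plot 7: 3473 + 584 = 4057
plot 8: 4057 + 584 = 4641
plot 9: 4641 + 584 = 5225
plot 10: 5225 + 584 = 5809
plot 11: 5809 + 584 = 6393
plot 12: 6393 + 584 = 6977
plot 13: 6977 + 584 = 7561
plot 14: 7561 + 584 = 8145
plot 15: 8145 + 584 = 8729
plot 16: 8729 + 584 = 9313
plot 17: 9313 + 584 = 9897
plot 18: 9897 + 584 = 10481
plot 19: 10481 + 584 = 11065
plot 20: 11065 + 584 = 11649
plot 21: 11649 + 584 = 12233
plot 22: 12233 + 584 = 12817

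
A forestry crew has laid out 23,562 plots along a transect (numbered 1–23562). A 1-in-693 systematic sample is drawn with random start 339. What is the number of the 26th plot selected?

k = 693
26th selection = r + (26−1)·k = 339 + 25×693 = 339 + 17325 = 17664

17664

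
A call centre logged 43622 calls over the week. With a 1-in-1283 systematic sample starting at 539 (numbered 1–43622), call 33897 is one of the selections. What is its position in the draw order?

k = 1283
position = (33897 − 539)/1283 + 1 = 33358/1283 + 1 = 26 + 1 = 27

27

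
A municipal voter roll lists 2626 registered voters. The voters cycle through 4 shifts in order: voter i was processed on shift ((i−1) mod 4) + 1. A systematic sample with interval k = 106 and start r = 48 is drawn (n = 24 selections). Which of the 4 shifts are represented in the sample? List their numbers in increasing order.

Consecutive selections differ by k = 106, so their shift numbers differ by 106 mod 4 = 2.
gcd(106, 4) = 2, so the sample visits 4/2 = 2 distinct residues mod 4.
Start 48 is shift 4; the shifts hit are 2, 4.

2, 4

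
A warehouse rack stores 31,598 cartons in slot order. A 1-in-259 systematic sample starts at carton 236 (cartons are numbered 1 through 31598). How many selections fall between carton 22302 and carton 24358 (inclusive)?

k = 259
First selection ≥ 22302: 236 + ⌈(22302−236)/259⌉·259 = 236 + 86×259 = 22510
Last selection ≤ 24358: 236 + ⌊(24358−236)/259⌋·259 = 236 + 93×259 = 24323
Count = 93 − 86 + 1 = 8

8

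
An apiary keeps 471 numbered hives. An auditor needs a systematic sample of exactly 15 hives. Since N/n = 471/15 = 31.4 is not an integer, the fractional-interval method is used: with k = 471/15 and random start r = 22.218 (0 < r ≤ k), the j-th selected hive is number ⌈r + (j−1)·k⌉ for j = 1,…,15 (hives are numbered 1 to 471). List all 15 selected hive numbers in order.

23, 54, 86, 117, 148, 180, 211, 243, 274, 305, 337, 368, 400, 431, 462

j=1: r + 0k = 22.218 → ⌈·⌉ = 23
j=2: r + 1k = 53.618 → ⌈·⌉ = 54
j=3: r + 2k = 85.018 → ⌈·⌉ = 86
j=4: r + 3k = 116.418 → ⌈·⌉ = 117
j=5: r + 4k = 147.818 → ⌈·⌉ = 148
j=6: r + 5k = 179.218 → ⌈·⌉ = 180
j=7: r + 6k = 210.618 → ⌈·⌉ = 211
j=8: r + 7k = 242.018 → ⌈·⌉ = 243
j=9: r + 8k = 273.418 → ⌈·⌉ = 274
j=10: r + 9k = 304.818 → ⌈·⌉ = 305
j=11: r + 10k = 336.218 → ⌈·⌉ = 337
j=12: r + 11k = 367.618 → ⌈·⌉ = 368
j=13: r + 12k = 399.018 → ⌈·⌉ = 400
j=14: r + 13k = 430.418 → ⌈·⌉ = 431
j=15: r + 14k = 461.818 → ⌈·⌉ = 462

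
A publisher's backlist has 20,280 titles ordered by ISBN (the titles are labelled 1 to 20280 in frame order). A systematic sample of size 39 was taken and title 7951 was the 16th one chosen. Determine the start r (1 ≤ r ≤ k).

k = 20280/39 = 520
r = 7951 − (16−1)×520 = 7951 − 7800 = 151

151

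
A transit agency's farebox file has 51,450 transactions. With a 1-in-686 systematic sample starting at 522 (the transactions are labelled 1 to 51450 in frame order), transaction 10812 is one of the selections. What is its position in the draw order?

16

k = 686
position = (10812 − 522)/686 + 1 = 10290/686 + 1 = 15 + 1 = 16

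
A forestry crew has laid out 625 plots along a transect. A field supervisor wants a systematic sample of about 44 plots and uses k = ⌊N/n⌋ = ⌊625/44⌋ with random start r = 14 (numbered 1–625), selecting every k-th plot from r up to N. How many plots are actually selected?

k = ⌊625/44⌋ = 14
Achieved size = ⌊(625 − 14)/14⌋ + 1 = ⌊611/14⌋ + 1 = 43 + 1 = 44
(last selection: 14 + 43×14 = 616 ≤ 625; next would be 630 > 625)

44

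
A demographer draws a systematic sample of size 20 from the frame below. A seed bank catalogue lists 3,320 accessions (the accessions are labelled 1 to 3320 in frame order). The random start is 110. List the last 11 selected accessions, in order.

1604, 1770, 1936, 2102, 2268, 2434, 2600, 2766, 2932, 3098, 3264

k = N/n = 3320/20 = 166
10th selection = 110 + 9×166 = 1604
11th: 1604 + 166 = 1770
12th: 1770 + 166 = 1936
13th: 1936 + 166 = 2102
14th: 2102 + 166 = 2268
15th: 2268 + 166 = 2434
16th: 2434 + 166 = 2600
17th: 2600 + 166 = 2766
18th: 2766 + 166 = 2932
19th: 2932 + 166 = 3098
20th: 3098 + 166 = 3264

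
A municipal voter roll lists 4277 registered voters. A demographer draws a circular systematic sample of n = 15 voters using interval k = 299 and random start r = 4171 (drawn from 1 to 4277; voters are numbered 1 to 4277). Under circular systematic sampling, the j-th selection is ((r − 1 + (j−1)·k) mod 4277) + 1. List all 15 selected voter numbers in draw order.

Selection 1: 4171
Selection 2: 4171 + 299 = 4470 → 4470 − 4277 = 193
Selection 3: 193 + 299 = 492
Selection 4: 492 + 299 = 791
Selection 5: 791 + 299 = 1090
Selection 6: 1090 + 299 = 1389
Selection 7: 1389 + 299 = 1688
Selection 8: 1688 + 299 = 1987
Selection 9: 1987 + 299 = 2286
Selection 10: 2286 + 299 = 2585
Selection 11: 2585 + 299 = 2884
Selection 12: 2884 + 299 = 3183
Selection 13: 3183 + 299 = 3482
Selection 14: 3482 + 299 = 3781
Selection 15: 3781 + 299 = 4080

4171, 193, 492, 791, 1090, 1389, 1688, 1987, 2286, 2585, 2884, 3183, 3482, 3781, 4080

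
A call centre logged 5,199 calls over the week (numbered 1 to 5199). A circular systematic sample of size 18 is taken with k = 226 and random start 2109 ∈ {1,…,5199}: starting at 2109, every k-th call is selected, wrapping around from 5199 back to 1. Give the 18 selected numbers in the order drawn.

Selection 1: 2109
Selection 2: 2109 + 226 = 2335
Selection 3: 2335 + 226 = 2561
Selection 4: 2561 + 226 = 2787
Selection 5: 2787 + 226 = 3013
Selection 6: 3013 + 226 = 3239
Selection 7: 3239 + 226 = 3465
Selection 8: 3465 + 226 = 3691
Selection 9: 3691 + 226 = 3917
Selection 10: 3917 + 226 = 4143
Selection 11: 4143 + 226 = 4369
Selection 12: 4369 + 226 = 4595
Selection 13: 4595 + 226 = 4821
Selection 14: 4821 + 226 = 5047
Selection 15: 5047 + 226 = 5273 → 5273 − 5199 = 74
Selection 16: 74 + 226 = 300
Selection 17: 300 + 226 = 526
Selection 18: 526 + 226 = 752

2109, 2335, 2561, 2787, 3013, 3239, 3465, 3691, 3917, 4143, 4369, 4595, 4821, 5047, 74, 300, 526, 752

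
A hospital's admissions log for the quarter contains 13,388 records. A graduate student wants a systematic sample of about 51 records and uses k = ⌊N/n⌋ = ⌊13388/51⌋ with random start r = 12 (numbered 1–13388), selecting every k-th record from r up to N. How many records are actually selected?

k = ⌊13388/51⌋ = 262
Achieved size = ⌊(13388 − 12)/262⌋ + 1 = ⌊13376/262⌋ + 1 = 51 + 1 = 52
(last selection: 12 + 51×262 = 13374 ≤ 13388; next would be 13636 > 13388)

52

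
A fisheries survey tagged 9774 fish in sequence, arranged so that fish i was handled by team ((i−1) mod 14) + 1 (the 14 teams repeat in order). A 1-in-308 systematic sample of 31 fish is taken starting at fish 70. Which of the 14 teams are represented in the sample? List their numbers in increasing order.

Consecutive selections differ by k = 308, so their team numbers differ by 308 mod 14 = 0.
gcd(308, 14) = 14, so the sample visits 14/14 = 1 distinct residues mod 14.
Start 70 is team 14; the teams hit are 14.

14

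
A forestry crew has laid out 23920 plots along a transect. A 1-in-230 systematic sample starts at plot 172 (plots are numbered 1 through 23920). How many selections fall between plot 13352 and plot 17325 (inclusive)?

17

k = 230
First selection ≥ 13352: 172 + ⌈(13352−172)/230⌉·230 = 172 + 58×230 = 13512
Last selection ≤ 17325: 172 + ⌊(17325−172)/230⌋·230 = 172 + 74×230 = 17192
Count = 74 − 58 + 1 = 17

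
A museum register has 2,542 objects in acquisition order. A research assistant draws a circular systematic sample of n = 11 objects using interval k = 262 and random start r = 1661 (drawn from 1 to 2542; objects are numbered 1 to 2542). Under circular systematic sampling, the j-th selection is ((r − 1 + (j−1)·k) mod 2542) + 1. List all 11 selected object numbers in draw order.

1661, 1923, 2185, 2447, 167, 429, 691, 953, 1215, 1477, 1739

Selection 1: 1661
Selection 2: 1661 + 262 = 1923
Selection 3: 1923 + 262 = 2185
Selection 4: 2185 + 262 = 2447
Selection 5: 2447 + 262 = 2709 → 2709 − 2542 = 167
Selection 6: 167 + 262 = 429
Selection 7: 429 + 262 = 691
Selection 8: 691 + 262 = 953
Selection 9: 953 + 262 = 1215
Selection 10: 1215 + 262 = 1477
Selection 11: 1477 + 262 = 1739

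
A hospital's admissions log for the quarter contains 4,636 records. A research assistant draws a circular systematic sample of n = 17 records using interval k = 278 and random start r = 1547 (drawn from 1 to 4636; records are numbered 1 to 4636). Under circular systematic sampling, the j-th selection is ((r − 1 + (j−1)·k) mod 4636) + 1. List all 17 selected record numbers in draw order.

1547, 1825, 2103, 2381, 2659, 2937, 3215, 3493, 3771, 4049, 4327, 4605, 247, 525, 803, 1081, 1359

Selection 1: 1547
Selection 2: 1547 + 278 = 1825
Selection 3: 1825 + 278 = 2103
Selection 4: 2103 + 278 = 2381
Selection 5: 2381 + 278 = 2659
Selection 6: 2659 + 278 = 2937
Selection 7: 2937 + 278 = 3215
Selection 8: 3215 + 278 = 3493
Selection 9: 3493 + 278 = 3771
Selection 10: 3771 + 278 = 4049
Selection 11: 4049 + 278 = 4327
Selection 12: 4327 + 278 = 4605
Selection 13: 4605 + 278 = 4883 → 4883 − 4636 = 247
Selection 14: 247 + 278 = 525
Selection 15: 525 + 278 = 803
Selection 16: 803 + 278 = 1081
Selection 17: 1081 + 278 = 1359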